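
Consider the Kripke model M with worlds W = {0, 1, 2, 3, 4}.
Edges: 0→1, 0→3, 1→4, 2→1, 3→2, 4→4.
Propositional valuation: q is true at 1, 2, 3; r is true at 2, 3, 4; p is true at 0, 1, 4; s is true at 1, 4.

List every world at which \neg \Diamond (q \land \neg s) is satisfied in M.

1, 2, 4

Let φ = \neg \Diamond (q \land \neg s). Evaluate φ at each world:
  0 (successors {1, 3}): φ is false.
  1 (successors {4}): φ is true.
  2 (successors {1}): φ is true.
  3 (successors {2}): φ is false.
  4 (successors {4}): φ is true.
For instance, at 3:
  At 3: \Diamond (q \land \neg s) is true, so \neg \Diamond (q \land \neg s) is false.
    At 3: \Diamond (q \land \neg s) requires q \land \neg s at some successor in {2}.
      q \land \neg s holds at 2, so \Diamond (q \land \neg s) is true at 3.
Satisfying worlds: {1, 2, 4}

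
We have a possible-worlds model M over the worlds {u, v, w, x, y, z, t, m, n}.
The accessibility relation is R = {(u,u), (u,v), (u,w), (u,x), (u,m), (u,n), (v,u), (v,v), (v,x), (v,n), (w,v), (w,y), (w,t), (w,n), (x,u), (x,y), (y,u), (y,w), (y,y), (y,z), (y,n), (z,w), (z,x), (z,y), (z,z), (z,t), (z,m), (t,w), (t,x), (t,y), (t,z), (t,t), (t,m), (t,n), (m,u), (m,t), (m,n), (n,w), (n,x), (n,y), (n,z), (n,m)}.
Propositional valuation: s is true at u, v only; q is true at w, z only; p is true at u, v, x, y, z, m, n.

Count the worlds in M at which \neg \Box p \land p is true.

Let φ = \neg \Box p \land p. Evaluate φ at each world:
  u (successors {u, v, w, x, m, n}): φ is true.
  v (successors {u, v, x, n}): φ is false.
  w (successors {v, y, t, n}): φ is false.
  x (successors {u, y}): φ is false.
  y (successors {u, w, y, z, n}): φ is true.
  z (successors {w, x, y, z, t, m}): φ is true.
  t (successors {w, x, y, z, t, m, n}): φ is false.
  m (successors {u, t, n}): φ is true.
  n (successors {w, x, y, z, m}): φ is true.
For instance, at u:
  At u: \neg \Box p is true, p is true, so \neg \Box p \land p is true.
    At u: \Box p is false, so \neg \Box p is true.
      At u: \Box p requires p at every successor {u, v, w, x, m, n}.
        p fails at w, so \Box p is false at u.
Satisfying worlds: {u, y, z, m, n}

5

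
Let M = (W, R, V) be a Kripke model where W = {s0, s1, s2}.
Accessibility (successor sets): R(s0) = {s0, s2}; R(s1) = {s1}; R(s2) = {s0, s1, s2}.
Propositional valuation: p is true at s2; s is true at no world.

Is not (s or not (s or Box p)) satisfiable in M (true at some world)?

No

Let φ = not (s or not (s or Box p)). Evaluate φ at each world:
  s0 (successors {s0, s2}): φ is false.
  s1 (successors {s1}): φ is false.
  s2 (successors {s0, s1, s2}): φ is false.
For instance, at s1:
  At s1: s or not (s or Box p) is true, so not (s or not (s or Box p)) is false.
    At s1: s is false, not (s or Box p) is true, so s or not (s or Box p) is true.
      At s1: s or Box p is false, so not (s or Box p) is true.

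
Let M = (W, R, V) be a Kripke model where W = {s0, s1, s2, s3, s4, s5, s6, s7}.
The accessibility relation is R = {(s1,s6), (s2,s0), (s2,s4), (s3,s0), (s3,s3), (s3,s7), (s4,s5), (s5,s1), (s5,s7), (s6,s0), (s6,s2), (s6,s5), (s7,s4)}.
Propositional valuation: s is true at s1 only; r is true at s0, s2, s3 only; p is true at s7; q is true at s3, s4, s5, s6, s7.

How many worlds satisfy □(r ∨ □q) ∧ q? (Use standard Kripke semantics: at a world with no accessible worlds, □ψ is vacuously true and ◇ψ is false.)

3

Recall that □ψ holds at a world iff ψ holds at every accessible world, and ◇ψ holds iff ψ holds at some accessible world.
Let φ = □(r ∨ □q) ∧ q. Evaluate φ at each world:
  s0 (successors ∅): φ is false.
  s1 (successors {s6}): φ is false.
  s2 (successors {s0, s4}): φ is false.
  s3 (successors {s0, s3, s7}): φ is true.
  s4 (successors {s5}): φ is false.
  s5 (successors {s1, s7}): φ is true.
  s6 (successors {s0, s2, s5}): φ is false.
  s7 (successors {s4}): φ is true.
For instance, at s3:
  At s3: □(r ∨ □q) is true, q is true, so □(r ∨ □q) ∧ q is true.
    At s3: □(r ∨ □q) requires r ∨ □q at every successor {s0, s3, s7}.
      At s0: r ∨ □q is true.
      At s3: r ∨ □q is true.
      At s7: r ∨ □q is true.
    So □(r ∨ □q) is true at s3.
Satisfying worlds: {s3, s5, s7}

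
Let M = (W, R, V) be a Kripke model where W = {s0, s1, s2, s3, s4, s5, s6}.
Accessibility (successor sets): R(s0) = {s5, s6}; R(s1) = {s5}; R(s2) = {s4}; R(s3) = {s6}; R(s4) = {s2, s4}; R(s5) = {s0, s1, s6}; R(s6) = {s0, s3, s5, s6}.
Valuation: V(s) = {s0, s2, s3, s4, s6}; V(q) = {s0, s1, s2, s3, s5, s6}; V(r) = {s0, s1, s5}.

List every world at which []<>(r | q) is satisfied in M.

s0, s1, s2, s3, s5, s6

Recall that []ψ holds at a world iff ψ holds at every accessible world, and <>ψ holds iff ψ holds at some accessible world.
Let φ = []<>(r | q). Evaluate φ at each world:
  s0 (successors {s5, s6}): φ is true.
  s1 (successors {s5}): φ is true.
  s2 (successors {s4}): φ is true.
  s3 (successors {s6}): φ is true.
  s4 (successors {s2, s4}): φ is false.
  s5 (successors {s0, s1, s6}): φ is true.
  s6 (successors {s0, s3, s5, s6}): φ is true.
For instance, at s6:
  At s6: []<>(r | q) requires <>(r | q) at every successor {s0, s3, s5, s6}.
    At s0: <>(r | q) is true.
    At s3: <>(r | q) is true.
    At s5: <>(r | q) is true.
    At s6: <>(r | q) is true.
  So []<>(r | q) is true at s6.
Satisfying worlds: {s0, s1, s2, s3, s5, s6}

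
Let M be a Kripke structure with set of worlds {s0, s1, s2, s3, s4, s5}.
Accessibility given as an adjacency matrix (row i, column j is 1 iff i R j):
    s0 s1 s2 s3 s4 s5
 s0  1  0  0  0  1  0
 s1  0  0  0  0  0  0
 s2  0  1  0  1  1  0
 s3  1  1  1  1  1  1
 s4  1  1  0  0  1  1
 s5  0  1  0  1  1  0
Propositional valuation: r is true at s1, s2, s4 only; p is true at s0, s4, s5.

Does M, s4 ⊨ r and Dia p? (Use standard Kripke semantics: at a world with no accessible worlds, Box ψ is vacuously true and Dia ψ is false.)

Yes

Recall that Dia ψ holds at a world iff ψ holds at some accessible world.
At s4: r is true, Dia p is true, so r and Dia p is true.
  At s4: Dia p requires p at some successor in {s0, s1, s4, s5}.
    p holds at s0, so Dia p is true at s4.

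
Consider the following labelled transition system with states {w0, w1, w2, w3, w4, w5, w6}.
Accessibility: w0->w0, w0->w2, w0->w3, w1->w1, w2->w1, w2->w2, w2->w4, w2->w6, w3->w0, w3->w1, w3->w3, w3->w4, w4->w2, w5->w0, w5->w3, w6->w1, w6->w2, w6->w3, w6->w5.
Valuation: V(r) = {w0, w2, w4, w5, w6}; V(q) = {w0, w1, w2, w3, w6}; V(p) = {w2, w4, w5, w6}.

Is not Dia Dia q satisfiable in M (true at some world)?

No

Recall that Dia ψ holds at a world iff ψ holds at some accessible world.
Let φ = not Dia Dia q. Evaluate φ at each world:
  w0 (successors {w0, w2, w3}): φ is false.
  w1 (successors {w1}): φ is false.
  w2 (successors {w1, w2, w4, w6}): φ is false.
  w3 (successors {w0, w1, w3, w4}): φ is false.
  w4 (successors {w2}): φ is false.
  w5 (successors {w0, w3}): φ is false.
  w6 (successors {w1, w2, w3, w5}): φ is false.
For instance, at w2:
  At w2: Dia Dia q is true, so not Dia Dia q is false.
    At w2: Dia Dia q requires Dia q at some successor in {w1, w2, w4, w6}.
      Dia q holds at w1, so Dia Dia q is true at w2.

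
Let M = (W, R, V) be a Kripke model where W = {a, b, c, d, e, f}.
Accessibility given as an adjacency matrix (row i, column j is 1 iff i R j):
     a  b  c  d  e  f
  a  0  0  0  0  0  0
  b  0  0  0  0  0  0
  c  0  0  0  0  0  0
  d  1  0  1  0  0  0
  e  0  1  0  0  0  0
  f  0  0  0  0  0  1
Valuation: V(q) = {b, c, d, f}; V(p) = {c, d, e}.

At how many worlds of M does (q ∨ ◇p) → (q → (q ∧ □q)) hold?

Let φ = (q ∨ ◇p) → (q → (q ∧ □q)). Evaluate φ at each world:
  a (successors ∅): φ is true.
  b (successors ∅): φ is true.
  c (successors ∅): φ is true.
  d (successors {a, c}): φ is false.
  e (successors {b}): φ is true.
  f (successors {f}): φ is true.
For instance, at f:
  At f: q ∨ ◇p is true, q → (q ∧ □q) is true, so (q ∨ ◇p) → (q → (q ∧ □q)) is true.
    At f: q is true, ◇p is false, so q ∨ ◇p is true.
      At f: ◇p requires p at some successor in {f}.
        At f: p is false.
      So ◇p is false at f.
    At f: q is true, q ∧ □q is true, so q → (q ∧ □q) is true.
      At f: q is true, □q is true, so q ∧ □q is true.
Satisfying worlds: {a, b, c, e, f}

5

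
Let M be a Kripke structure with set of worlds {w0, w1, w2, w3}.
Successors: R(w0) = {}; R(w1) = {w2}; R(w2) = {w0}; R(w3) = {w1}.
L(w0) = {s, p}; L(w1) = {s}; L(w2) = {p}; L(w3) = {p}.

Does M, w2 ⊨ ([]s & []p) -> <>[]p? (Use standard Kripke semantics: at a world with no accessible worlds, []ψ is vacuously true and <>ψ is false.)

At w2: []s & []p is true, <>[]p is true, so ([]s & []p) -> <>[]p is true.
  At w2: []s is true, []p is true, so []s & []p is true.
    At w2: []s requires s at every successor {w0}.
      At w0: s is true.
    So []s is true at w2.
    At w2: []p requires p at every successor {w0}.
      At w0: p is true.
    So []p is true at w2.
  At w2: <>[]p requires []p at some successor in {w0}.
    []p holds at w0, so <>[]p is true at w2.
      At w0: no accessible worlds, so []p holds vacuously.

Yes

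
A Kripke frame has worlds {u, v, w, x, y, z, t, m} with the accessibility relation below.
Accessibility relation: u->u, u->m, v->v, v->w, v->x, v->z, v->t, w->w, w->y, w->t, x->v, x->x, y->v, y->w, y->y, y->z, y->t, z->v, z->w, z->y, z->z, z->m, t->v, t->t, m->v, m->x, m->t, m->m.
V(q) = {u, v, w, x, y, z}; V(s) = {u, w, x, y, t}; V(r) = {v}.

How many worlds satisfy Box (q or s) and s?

Let φ = Box (q or s) and s. Evaluate φ at each world:
  u (successors {u, m}): φ is false.
  v (successors {v, w, x, z, t}): φ is false.
  w (successors {w, y, t}): φ is true.
  x (successors {v, x}): φ is true.
  y (successors {v, w, y, z, t}): φ is true.
  z (successors {v, w, y, z, m}): φ is false.
  t (successors {v, t}): φ is true.
  m (successors {v, x, t, m}): φ is false.
For instance, at m:
  At m: Box (q or s) is false, s is false, so Box (q or s) and s is false.
    At m: Box (q or s) requires q or s at every successor {v, x, t, m}.
      q or s fails at m, so Box (q or s) is false at m.
Satisfying worlds: {w, x, y, t}

4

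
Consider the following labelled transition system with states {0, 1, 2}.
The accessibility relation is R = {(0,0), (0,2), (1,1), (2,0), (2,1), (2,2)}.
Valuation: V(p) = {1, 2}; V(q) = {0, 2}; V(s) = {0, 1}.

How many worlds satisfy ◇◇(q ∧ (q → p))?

Let φ = ◇◇(q ∧ (q → p)). Evaluate φ at each world:
  0 (successors {0, 2}): φ is true.
  1 (successors {1}): φ is false.
  2 (successors {0, 1, 2}): φ is true.
For instance, at 0:
  At 0: ◇◇(q ∧ (q → p)) requires ◇(q ∧ (q → p)) at some successor in {0, 2}.
    ◇(q ∧ (q → p)) holds at 0, so ◇◇(q ∧ (q → p)) is true at 0.
      At 0: ◇(q ∧ (q → p)) requires q ∧ (q → p) at some successor in {0, 2}.
        q ∧ (q → p) holds at 2, so ◇(q ∧ (q → p)) is true at 0.
Satisfying worlds: {0, 2}

2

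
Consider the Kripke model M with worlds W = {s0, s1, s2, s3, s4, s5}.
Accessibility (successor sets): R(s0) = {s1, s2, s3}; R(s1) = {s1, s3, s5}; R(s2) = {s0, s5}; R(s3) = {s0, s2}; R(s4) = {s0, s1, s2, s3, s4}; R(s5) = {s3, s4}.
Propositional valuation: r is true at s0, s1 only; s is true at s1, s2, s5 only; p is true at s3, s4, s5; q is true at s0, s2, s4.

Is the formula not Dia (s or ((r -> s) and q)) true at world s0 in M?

Recall that Dia ψ holds at a world iff ψ holds at some accessible world.
At s0: Dia (s or ((r -> s) and q)) is true, so not Dia (s or ((r -> s) and q)) is false.
  At s0: Dia (s or ((r -> s) and q)) requires s or ((r -> s) and q) at some successor in {s1, s2, s3}.
    s or ((r -> s) and q) holds at s1, so Dia (s or ((r -> s) and q)) is true at s0.

No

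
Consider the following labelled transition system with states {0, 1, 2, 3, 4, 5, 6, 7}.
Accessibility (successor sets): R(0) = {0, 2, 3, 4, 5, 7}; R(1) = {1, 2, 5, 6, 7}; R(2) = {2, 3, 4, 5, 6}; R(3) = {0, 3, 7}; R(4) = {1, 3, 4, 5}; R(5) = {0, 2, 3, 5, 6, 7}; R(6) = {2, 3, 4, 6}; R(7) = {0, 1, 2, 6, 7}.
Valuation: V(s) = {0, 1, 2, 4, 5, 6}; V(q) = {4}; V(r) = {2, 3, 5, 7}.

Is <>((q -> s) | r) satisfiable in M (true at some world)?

Let φ = <>((q -> s) | r). Evaluate φ at each world:
  0 (successors {0, 2, 3, 4, 5, 7}): φ is true.
  1 (successors {1, 2, 5, 6, 7}): φ is true.
  2 (successors {2, 3, 4, 5, 6}): φ is true.
  3 (successors {0, 3, 7}): φ is true.
  4 (successors {1, 3, 4, 5}): φ is true.
  5 (successors {0, 2, 3, 5, 6, 7}): φ is true.
  6 (successors {2, 3, 4, 6}): φ is true.
  7 (successors {0, 1, 2, 6, 7}): φ is true.
Detail at 0 (witness):
  At 0: <>((q -> s) | r) requires (q -> s) | r at some successor in {0, 2, 3, 4, 5, 7}.
    (q -> s) | r holds at 0, so <>((q -> s) | r) is true at 0.

Yes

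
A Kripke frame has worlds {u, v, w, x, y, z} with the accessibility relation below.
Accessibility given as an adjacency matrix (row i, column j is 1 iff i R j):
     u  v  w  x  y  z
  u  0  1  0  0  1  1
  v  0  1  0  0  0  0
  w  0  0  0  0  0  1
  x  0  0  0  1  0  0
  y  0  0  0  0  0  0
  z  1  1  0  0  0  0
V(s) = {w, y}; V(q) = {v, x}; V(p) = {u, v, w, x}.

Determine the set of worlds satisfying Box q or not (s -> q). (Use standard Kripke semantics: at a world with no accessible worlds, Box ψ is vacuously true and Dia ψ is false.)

v, w, x, y

Recall that Box ψ holds at a world iff ψ holds at every accessible world, and Dia ψ holds iff ψ holds at some accessible world.
Let φ = Box q or not (s -> q). Evaluate φ at each world:
  u (successors {v, y, z}): φ is false.
  v (successors {v}): φ is true.
  w (successors {z}): φ is true.
  x (successors {x}): φ is true.
  y (successors ∅): φ is true.
  z (successors {u, v}): φ is false.
For instance, at u:
  At u: Box q is false, not (s -> q) is false, so Box q or not (s -> q) is false.
    At u: Box q requires q at every successor {v, y, z}.
      q fails at y, so Box q is false at u.
Satisfying worlds: {v, w, x, y}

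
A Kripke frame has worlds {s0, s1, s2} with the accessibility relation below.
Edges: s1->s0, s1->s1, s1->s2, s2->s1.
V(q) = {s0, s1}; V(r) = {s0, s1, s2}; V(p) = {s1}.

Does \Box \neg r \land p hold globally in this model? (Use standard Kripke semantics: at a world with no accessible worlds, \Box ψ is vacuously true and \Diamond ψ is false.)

Let φ = \Box \neg r \land p. Evaluate φ at each world:
  s0 (successors ∅): φ is false.
  s1 (successors {s0, s1, s2}): φ is false.
  s2 (successors {s1}): φ is false.
Detail at s0 (counterexample):
  At s0: \Box \neg r is true, p is false, so \Box \neg r \land p is false.
    At s0: no accessible worlds, so \Box \neg r holds vacuously.

No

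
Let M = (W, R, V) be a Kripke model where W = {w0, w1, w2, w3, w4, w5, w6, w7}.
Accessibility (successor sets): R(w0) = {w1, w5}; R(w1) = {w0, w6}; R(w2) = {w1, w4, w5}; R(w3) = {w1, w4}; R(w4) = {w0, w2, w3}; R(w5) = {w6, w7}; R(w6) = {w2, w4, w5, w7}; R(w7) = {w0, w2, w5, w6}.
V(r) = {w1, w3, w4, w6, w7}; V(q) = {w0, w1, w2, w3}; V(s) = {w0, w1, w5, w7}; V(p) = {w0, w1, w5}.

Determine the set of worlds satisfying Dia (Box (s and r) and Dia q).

none

Let φ = Dia (Box (s and r) and Dia q). Evaluate φ at each world:
  w0 (successors {w1, w5}): φ is false.
  w1 (successors {w0, w6}): φ is false.
  w2 (successors {w1, w4, w5}): φ is false.
  w3 (successors {w1, w4}): φ is false.
  w4 (successors {w0, w2, w3}): φ is false.
  w5 (successors {w6, w7}): φ is false.
  w6 (successors {w2, w4, w5, w7}): φ is false.
  w7 (successors {w0, w2, w5, w6}): φ is false.
For instance, at w7:
  At w7: Dia (Box (s and r) and Dia q) requires Box (s and r) and Dia q at some successor in {w0, w2, w5, w6}.
    At w0: Box (s and r) and Dia q is false.
    At w2: Box (s and r) and Dia q is false.
    At w5: Box (s and r) and Dia q is false.
    At w6: Box (s and r) and Dia q is false.
  So Dia (Box (s and r) and Dia q) is false at w7.
Satisfying worlds: none.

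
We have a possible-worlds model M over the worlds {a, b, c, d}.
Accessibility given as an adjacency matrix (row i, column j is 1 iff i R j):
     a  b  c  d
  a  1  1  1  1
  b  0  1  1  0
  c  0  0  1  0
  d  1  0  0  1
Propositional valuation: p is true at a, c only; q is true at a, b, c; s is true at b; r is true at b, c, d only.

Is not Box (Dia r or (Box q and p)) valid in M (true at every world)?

Let φ = not Box (Dia r or (Box q and p)). Evaluate φ at each world:
  a (successors {a, b, c, d}): φ is false.
  b (successors {b, c}): φ is false.
  c (successors {c}): φ is false.
  d (successors {a, d}): φ is false.
Detail at a (counterexample):
  At a: Box (Dia r or (Box q and p)) is true, so not Box (Dia r or (Box q and p)) is false.
    At a: Box (Dia r or (Box q and p)) requires Dia r or (Box q and p) at every successor {a, b, c, d}.
      At a: Dia r or (Box q and p) is true.
      At b: Dia r or (Box q and p) is true.
      At c: Dia r or (Box q and p) is true.
      At d: Dia r or (Box q and p) is true.
    So Box (Dia r or (Box q and p)) is true at a.

No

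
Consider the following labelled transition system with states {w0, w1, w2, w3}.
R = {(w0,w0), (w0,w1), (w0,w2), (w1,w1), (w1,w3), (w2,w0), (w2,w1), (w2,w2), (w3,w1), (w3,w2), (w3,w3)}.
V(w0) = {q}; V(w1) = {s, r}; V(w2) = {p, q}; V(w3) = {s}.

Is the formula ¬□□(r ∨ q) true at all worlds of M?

Yes

Recall that □ψ holds at a world iff ψ holds at every accessible world, and ◇ψ holds iff ψ holds at some accessible world.
Let φ = ¬□□(r ∨ q). Evaluate φ at each world:
  w0 (successors {w0, w1, w2}): φ is true.
  w1 (successors {w1, w3}): φ is true.
  w2 (successors {w0, w1, w2}): φ is true.
  w3 (successors {w1, w2, w3}): φ is true.
For instance, at w3:
  At w3: □□(r ∨ q) is false, so ¬□□(r ∨ q) is true.
    At w3: □□(r ∨ q) requires □(r ∨ q) at every successor {w1, w2, w3}.
      □(r ∨ q) fails at w1, so □□(r ∨ q) is false at w3.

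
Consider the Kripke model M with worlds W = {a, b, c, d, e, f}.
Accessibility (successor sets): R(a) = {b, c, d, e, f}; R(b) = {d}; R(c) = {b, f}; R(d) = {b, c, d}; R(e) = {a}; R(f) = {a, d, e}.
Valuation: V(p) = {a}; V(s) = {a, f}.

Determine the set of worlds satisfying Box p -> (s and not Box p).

Let φ = Box p -> (s and not Box p). Evaluate φ at each world:
  a (successors {b, c, d, e, f}): φ is true.
  b (successors {d}): φ is true.
  c (successors {b, f}): φ is true.
  d (successors {b, c, d}): φ is true.
  e (successors {a}): φ is false.
  f (successors {a, d, e}): φ is true.
For instance, at a:
  At a: Box p is false, s and not Box p is true, so Box p -> (s and not Box p) is true.
    At a: Box p requires p at every successor {b, c, d, e, f}.
      p fails at b, so Box p is false at a.
    At a: s is true, not Box p is true, so s and not Box p is true.
      At a: Box p is false, so not Box p is true.
Satisfying worlds: {a, b, c, d, f}

a, b, c, d, f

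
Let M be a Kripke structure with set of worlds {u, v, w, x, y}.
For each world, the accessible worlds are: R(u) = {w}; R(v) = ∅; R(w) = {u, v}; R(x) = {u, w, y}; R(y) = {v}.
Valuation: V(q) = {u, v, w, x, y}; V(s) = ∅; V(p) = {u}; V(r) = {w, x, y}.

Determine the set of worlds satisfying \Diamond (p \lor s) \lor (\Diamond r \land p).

u, w, x

Let φ = \Diamond (p \lor s) \lor (\Diamond r \land p). Evaluate φ at each world:
  u (successors {w}): φ is true.
  v (successors ∅): φ is false.
  w (successors {u, v}): φ is true.
  x (successors {u, w, y}): φ is true.
  y (successors {v}): φ is false.
For instance, at w:
  At w: \Diamond (p \lor s) is true, \Diamond r \land p is false, so \Diamond (p \lor s) \lor (\Diamond r \land p) is true.
    At w: \Diamond (p \lor s) requires p \lor s at some successor in {u, v}.
      p \lor s holds at u, so \Diamond (p \lor s) is true at w.
    At w: \Diamond r is false, p is false, so \Diamond r \land p is false.
      At w: \Diamond r requires r at some successor in {u, v}.
        At u: r is false.
        At v: r is false.
      So \Diamond r is false at w.
Satisfying worlds: {u, w, x}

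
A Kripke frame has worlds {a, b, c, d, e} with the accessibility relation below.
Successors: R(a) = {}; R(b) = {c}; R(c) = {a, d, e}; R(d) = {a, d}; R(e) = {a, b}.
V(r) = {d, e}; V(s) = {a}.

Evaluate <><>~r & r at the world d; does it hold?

Yes

At d: <><>~r is true, r is true, so <><>~r & r is true.
  At d: <><>~r requires <>~r at some successor in {a, d}.
    <>~r holds at d, so <><>~r is true at d.
      At d: <>~r requires ~r at some successor in {a, d}.
        ~r holds at a, so <>~r is true at d.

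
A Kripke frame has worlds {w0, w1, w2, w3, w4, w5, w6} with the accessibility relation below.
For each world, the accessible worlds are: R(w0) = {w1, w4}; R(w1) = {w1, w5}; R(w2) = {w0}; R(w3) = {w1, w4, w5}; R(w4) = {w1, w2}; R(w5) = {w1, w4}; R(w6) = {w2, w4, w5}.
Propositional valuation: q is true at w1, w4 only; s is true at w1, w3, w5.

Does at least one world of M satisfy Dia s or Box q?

Yes

Let φ = Dia s or Box q. Evaluate φ at each world:
  w0 (successors {w1, w4}): φ is true.
  w1 (successors {w1, w5}): φ is true.
  w2 (successors {w0}): φ is false.
  w3 (successors {w1, w4, w5}): φ is true.
  w4 (successors {w1, w2}): φ is true.
  w5 (successors {w1, w4}): φ is true.
  w6 (successors {w2, w4, w5}): φ is true.
Detail at w0 (witness):
  At w0: Dia s is true, Box q is true, so Dia s or Box q is true.
    At w0: Dia s requires s at some successor in {w1, w4}.
      s holds at w1, so Dia s is true at w0.
    At w0: Box q requires q at every successor {w1, w4}.
      At w1: q is true.
      At w4: q is true.
    So Box q is true at w0.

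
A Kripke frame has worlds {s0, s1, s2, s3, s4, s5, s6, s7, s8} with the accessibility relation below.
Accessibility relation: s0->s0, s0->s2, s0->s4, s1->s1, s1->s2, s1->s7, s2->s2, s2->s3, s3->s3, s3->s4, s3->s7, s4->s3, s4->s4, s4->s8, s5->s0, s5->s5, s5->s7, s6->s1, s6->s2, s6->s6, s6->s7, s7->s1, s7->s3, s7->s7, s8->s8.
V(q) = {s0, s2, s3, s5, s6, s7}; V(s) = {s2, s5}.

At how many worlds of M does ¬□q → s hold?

2

Let φ = ¬□q → s. Evaluate φ at each world:
  s0 (successors {s0, s2, s4}): φ is false.
  s1 (successors {s1, s2, s7}): φ is false.
  s2 (successors {s2, s3}): φ is true.
  s3 (successors {s3, s4, s7}): φ is false.
  s4 (successors {s3, s4, s8}): φ is false.
  s5 (successors {s0, s5, s7}): φ is true.
  s6 (successors {s1, s2, s6, s7}): φ is false.
  s7 (successors {s1, s3, s7}): φ is false.
  s8 (successors {s8}): φ is false.
For instance, at s8:
  At s8: ¬□q is true, s is false, so ¬□q → s is false.
    At s8: □q is false, so ¬□q is true.
      At s8: □q requires q at every successor {s8}.
        q fails at s8, so □q is false at s8.
Satisfying worlds: {s2, s5}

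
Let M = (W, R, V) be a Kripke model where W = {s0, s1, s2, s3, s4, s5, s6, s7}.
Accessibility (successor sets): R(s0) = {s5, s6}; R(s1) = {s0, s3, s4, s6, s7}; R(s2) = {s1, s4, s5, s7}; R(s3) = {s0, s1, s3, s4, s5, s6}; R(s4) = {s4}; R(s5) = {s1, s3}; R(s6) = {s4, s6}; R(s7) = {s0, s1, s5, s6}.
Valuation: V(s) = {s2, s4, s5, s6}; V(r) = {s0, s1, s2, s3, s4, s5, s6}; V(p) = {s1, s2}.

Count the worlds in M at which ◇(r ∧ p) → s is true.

Let φ = ◇(r ∧ p) → s. Evaluate φ at each world:
  s0 (successors {s5, s6}): φ is true.
  s1 (successors {s0, s3, s4, s6, s7}): φ is true.
  s2 (successors {s1, s4, s5, s7}): φ is true.
  s3 (successors {s0, s1, s3, s4, s5, s6}): φ is false.
  s4 (successors {s4}): φ is true.
  s5 (successors {s1, s3}): φ is true.
  s6 (successors {s4, s6}): φ is true.
  s7 (successors {s0, s1, s5, s6}): φ is false.
For instance, at s2:
  At s2: ◇(r ∧ p) is true, s is true, so ◇(r ∧ p) → s is true.
    At s2: ◇(r ∧ p) requires r ∧ p at some successor in {s1, s4, s5, s7}.
      r ∧ p holds at s1, so ◇(r ∧ p) is true at s2.
Satisfying worlds: {s0, s1, s2, s4, s5, s6}

6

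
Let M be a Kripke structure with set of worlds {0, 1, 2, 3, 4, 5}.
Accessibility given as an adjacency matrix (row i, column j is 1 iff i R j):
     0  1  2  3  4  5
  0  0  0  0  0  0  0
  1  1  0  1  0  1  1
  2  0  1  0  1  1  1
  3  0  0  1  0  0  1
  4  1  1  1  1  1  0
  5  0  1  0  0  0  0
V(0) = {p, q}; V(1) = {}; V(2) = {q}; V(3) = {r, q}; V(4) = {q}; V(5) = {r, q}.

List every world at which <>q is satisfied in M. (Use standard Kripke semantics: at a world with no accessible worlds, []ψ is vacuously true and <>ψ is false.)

1, 2, 3, 4

Let φ = <>q. Evaluate φ at each world:
  0 (successors ∅): φ is false.
  1 (successors {0, 2, 4, 5}): φ is true.
  2 (successors {1, 3, 4, 5}): φ is true.
  3 (successors {2, 5}): φ is true.
  4 (successors {0, 1, 2, 3, 4}): φ is true.
  5 (successors {1}): φ is false.
For instance, at 3:
  At 3: <>q requires q at some successor in {2, 5}.
    q holds at 2, so <>q is true at 3.
Satisfying worlds: {1, 2, 3, 4}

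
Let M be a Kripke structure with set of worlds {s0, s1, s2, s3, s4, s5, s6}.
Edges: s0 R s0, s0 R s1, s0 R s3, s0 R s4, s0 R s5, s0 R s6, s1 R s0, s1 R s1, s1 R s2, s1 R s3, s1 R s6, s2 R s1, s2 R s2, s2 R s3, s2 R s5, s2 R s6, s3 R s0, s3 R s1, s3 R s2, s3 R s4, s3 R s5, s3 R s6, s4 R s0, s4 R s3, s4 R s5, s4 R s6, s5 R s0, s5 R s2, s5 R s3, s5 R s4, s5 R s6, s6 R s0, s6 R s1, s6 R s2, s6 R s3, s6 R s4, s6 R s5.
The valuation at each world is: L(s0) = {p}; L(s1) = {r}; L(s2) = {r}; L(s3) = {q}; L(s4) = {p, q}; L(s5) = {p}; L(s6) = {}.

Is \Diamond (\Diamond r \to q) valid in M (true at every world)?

Let φ = \Diamond (\Diamond r \to q). Evaluate φ at each world:
  s0 (successors {s0, s1, s3, s4, s5, s6}): φ is true.
  s1 (successors {s0, s1, s2, s3, s6}): φ is true.
  s2 (successors {s1, s2, s3, s5, s6}): φ is true.
  s3 (successors {s0, s1, s2, s4, s5, s6}): φ is true.
  s4 (successors {s0, s3, s5, s6}): φ is true.
  s5 (successors {s0, s2, s3, s4, s6}): φ is true.
  s6 (successors {s0, s1, s2, s3, s4, s5}): φ is true.
For instance, at s0:
  At s0: \Diamond (\Diamond r \to q) requires \Diamond r \to q at some successor in {s0, s1, s3, s4, s5, s6}.
    \Diamond r \to q holds at s3, so \Diamond (\Diamond r \to q) is true at s0.
      At s3: \Diamond r is true, q is true, so \Diamond r \to q is true.

Yes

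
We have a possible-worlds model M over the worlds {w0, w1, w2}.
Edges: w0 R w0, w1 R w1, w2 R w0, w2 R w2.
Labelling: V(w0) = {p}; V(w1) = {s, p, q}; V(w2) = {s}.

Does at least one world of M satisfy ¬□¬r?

Let φ = ¬□¬r. Evaluate φ at each world:
  w0 (successors {w0}): φ is false.
  w1 (successors {w1}): φ is false.
  w2 (successors {w0, w2}): φ is false.
For instance, at w2:
  At w2: □¬r is true, so ¬□¬r is false.
    At w2: □¬r requires ¬r at every successor {w0, w2}.
      At w0: ¬r is true.
      At w2: ¬r is true.
    So □¬r is true at w2.

No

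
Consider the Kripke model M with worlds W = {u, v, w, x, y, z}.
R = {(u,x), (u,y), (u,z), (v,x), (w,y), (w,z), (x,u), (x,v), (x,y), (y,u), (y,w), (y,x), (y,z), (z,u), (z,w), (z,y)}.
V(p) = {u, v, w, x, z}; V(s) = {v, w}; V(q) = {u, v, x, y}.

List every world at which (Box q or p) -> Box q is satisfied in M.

Let φ = (Box q or p) -> Box q. Evaluate φ at each world:
  u (successors {x, y, z}): φ is false.
  v (successors {x}): φ is true.
  w (successors {y, z}): φ is false.
  x (successors {u, v, y}): φ is true.
  y (successors {u, w, x, z}): φ is true.
  z (successors {u, w, y}): φ is false.
For instance, at z:
  At z: Box q or p is true, Box q is false, so (Box q or p) -> Box q is false.
    At z: Box q is false, p is true, so Box q or p is true.
      At z: Box q requires q at every successor {u, w, y}.
        q fails at w, so Box q is false at z.
    At z: Box q requires q at every successor {u, w, y}.
      q fails at w, so Box q is false at z.
Satisfying worlds: {v, x, y}

v, x, y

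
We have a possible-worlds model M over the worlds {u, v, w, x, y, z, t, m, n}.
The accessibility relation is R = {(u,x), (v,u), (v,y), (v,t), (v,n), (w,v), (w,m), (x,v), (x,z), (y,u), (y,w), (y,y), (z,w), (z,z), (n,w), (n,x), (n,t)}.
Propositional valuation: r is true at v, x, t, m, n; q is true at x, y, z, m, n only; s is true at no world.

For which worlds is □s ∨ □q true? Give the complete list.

u, t, m

Let φ = □s ∨ □q. Evaluate φ at each world:
  u (successors {x}): φ is true.
  v (successors {u, y, t, n}): φ is false.
  w (successors {v, m}): φ is false.
  x (successors {v, z}): φ is false.
  y (successors {u, w, y}): φ is false.
  z (successors {w, z}): φ is false.
  t (successors ∅): φ is true.
  m (successors ∅): φ is true.
  n (successors {w, x, t}): φ is false.
For instance, at n:
  At n: □s is false, □q is false, so □s ∨ □q is false.
    At n: □s requires s at every successor {w, x, t}.
      s fails at w, so □s is false at n.
    At n: □q requires q at every successor {w, x, t}.
      q fails at w, so □q is false at n.
Satisfying worlds: {u, t, m}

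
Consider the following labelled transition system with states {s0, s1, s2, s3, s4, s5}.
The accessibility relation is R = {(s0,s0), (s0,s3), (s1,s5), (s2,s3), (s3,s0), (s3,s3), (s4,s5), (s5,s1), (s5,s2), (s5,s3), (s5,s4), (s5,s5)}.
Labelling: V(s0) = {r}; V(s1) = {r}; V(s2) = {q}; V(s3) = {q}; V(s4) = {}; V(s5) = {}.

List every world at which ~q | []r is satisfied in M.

Recall that []ψ holds at a world iff ψ holds at every accessible world, and <>ψ holds iff ψ holds at some accessible world.
Let φ = ~q | []r. Evaluate φ at each world:
  s0 (successors {s0, s3}): φ is true.
  s1 (successors {s5}): φ is true.
  s2 (successors {s3}): φ is false.
  s3 (successors {s0, s3}): φ is false.
  s4 (successors {s5}): φ is true.
  s5 (successors {s1, s2, s3, s4, s5}): φ is true.
For instance, at s1:
  At s1: ~q is true, []r is false, so ~q | []r is true.
    At s1: []r requires r at every successor {s5}.
      r fails at s5, so []r is false at s1.
Satisfying worlds: {s0, s1, s4, s5}

s0, s1, s4, s5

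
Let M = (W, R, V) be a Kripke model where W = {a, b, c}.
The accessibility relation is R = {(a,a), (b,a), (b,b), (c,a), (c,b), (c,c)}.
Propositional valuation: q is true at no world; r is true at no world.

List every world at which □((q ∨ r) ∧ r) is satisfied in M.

Recall that □ψ holds at a world iff ψ holds at every accessible world, and ◇ψ holds iff ψ holds at some accessible world.
Let φ = □((q ∨ r) ∧ r). Evaluate φ at each world:
  a (successors {a}): φ is false.
  b (successors {a, b}): φ is false.
  c (successors {a, b, c}): φ is false.
For instance, at b:
  At b: □((q ∨ r) ∧ r) requires (q ∨ r) ∧ r at every successor {a, b}.
    (q ∨ r) ∧ r fails at a, so □((q ∨ r) ∧ r) is false at b.
Satisfying worlds: none.

none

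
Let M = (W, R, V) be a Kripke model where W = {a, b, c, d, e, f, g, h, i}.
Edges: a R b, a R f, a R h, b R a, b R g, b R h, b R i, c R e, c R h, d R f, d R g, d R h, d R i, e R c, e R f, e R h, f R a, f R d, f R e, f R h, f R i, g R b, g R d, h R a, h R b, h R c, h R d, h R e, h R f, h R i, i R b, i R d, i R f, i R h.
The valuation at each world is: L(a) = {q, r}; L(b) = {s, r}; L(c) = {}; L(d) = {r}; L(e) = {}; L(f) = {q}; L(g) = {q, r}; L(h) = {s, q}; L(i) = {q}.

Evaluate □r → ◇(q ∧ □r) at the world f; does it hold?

At f: □r is false, ◇(q ∧ □r) is false, so □r → ◇(q ∧ □r) is true.
  At f: □r requires r at every successor {a, d, e, h, i}.
    r fails at e, so □r is false at f.
  At f: ◇(q ∧ □r) requires q ∧ □r at some successor in {a, d, e, h, i}.
    At a: q ∧ □r is false.
    At d: q ∧ □r is false.
    At e: q ∧ □r is false.
    At h: q ∧ □r is false.
    At i: q ∧ □r is false.
  So ◇(q ∧ □r) is false at f.

Yes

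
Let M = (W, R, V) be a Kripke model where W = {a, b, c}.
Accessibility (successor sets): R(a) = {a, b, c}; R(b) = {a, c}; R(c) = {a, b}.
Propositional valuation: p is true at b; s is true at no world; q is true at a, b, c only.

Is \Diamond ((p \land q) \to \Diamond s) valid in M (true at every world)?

Yes

Recall that \Diamond ψ holds at a world iff ψ holds at some accessible world.
Let φ = \Diamond ((p \land q) \to \Diamond s). Evaluate φ at each world:
  a (successors {a, b, c}): φ is true.
  b (successors {a, c}): φ is true.
  c (successors {a, b}): φ is true.
For instance, at a:
  At a: \Diamond ((p \land q) \to \Diamond s) requires (p \land q) \to \Diamond s at some successor in {a, b, c}.
    (p \land q) \to \Diamond s holds at a, so \Diamond ((p \land q) \to \Diamond s) is true at a.
      At a: p \land q is false, \Diamond s is false, so (p \land q) \to \Diamond s is true.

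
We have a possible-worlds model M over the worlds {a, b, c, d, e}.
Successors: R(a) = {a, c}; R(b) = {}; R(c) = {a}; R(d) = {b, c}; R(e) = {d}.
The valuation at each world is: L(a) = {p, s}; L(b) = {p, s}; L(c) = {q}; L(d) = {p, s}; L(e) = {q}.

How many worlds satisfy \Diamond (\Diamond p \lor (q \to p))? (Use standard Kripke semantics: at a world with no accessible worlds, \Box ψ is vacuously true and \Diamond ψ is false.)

Let φ = \Diamond (\Diamond p \lor (q \to p)). Evaluate φ at each world:
  a (successors {a, c}): φ is true.
  b (successors ∅): φ is false.
  c (successors {a}): φ is true.
  d (successors {b, c}): φ is true.
  e (successors {d}): φ is true.
For instance, at c:
  At c: \Diamond (\Diamond p \lor (q \to p)) requires \Diamond p \lor (q \to p) at some successor in {a}.
    \Diamond p \lor (q \to p) holds at a, so \Diamond (\Diamond p \lor (q \to p)) is true at c.
      At a: \Diamond p is true, q \to p is true, so \Diamond p \lor (q \to p) is true.
Satisfying worlds: {a, c, d, e}

4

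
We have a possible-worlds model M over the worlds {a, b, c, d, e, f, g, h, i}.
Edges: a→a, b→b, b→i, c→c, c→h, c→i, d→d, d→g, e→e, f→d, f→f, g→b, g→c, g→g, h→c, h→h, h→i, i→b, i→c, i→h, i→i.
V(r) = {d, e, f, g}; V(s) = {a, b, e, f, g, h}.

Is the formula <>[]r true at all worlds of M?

No

Let φ = <>[]r. Evaluate φ at each world:
  a (successors {a}): φ is false.
  b (successors {b, i}): φ is false.
  c (successors {c, h, i}): φ is false.
  d (successors {d, g}): φ is true.
  e (successors {e}): φ is true.
  f (successors {d, f}): φ is true.
  g (successors {b, c, g}): φ is false.
  h (successors {c, h, i}): φ is false.
  i (successors {b, c, h, i}): φ is false.
Detail at a (counterexample):
  At a: <>[]r requires []r at some successor in {a}.
    At a: []r is false.
  So <>[]r is false at a.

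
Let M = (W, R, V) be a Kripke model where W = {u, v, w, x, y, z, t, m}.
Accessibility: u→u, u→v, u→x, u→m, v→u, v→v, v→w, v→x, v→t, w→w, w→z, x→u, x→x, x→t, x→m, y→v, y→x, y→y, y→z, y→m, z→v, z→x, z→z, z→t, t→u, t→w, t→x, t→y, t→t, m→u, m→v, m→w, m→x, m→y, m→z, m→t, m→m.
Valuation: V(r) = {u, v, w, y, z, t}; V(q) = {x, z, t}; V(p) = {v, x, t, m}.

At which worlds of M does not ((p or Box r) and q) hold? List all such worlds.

Let φ = not ((p or Box r) and q). Evaluate φ at each world:
  u (successors {u, v, x, m}): φ is true.
  v (successors {u, v, w, x, t}): φ is true.
  w (successors {w, z}): φ is true.
  x (successors {u, x, t, m}): φ is false.
  y (successors {v, x, y, z, m}): φ is true.
  z (successors {v, x, z, t}): φ is true.
  t (successors {u, w, x, y, t}): φ is false.
  m (successors {u, v, w, x, y, z, t, m}): φ is true.
For instance, at v:
  At v: (p or Box r) and q is false, so not ((p or Box r) and q) is true.
    At v: p or Box r is true, q is false, so (p or Box r) and q is false.
      At v: p is true, Box r is false, so p or Box r is true.
Satisfying worlds: {u, v, w, y, z, m}

u, v, w, y, z, m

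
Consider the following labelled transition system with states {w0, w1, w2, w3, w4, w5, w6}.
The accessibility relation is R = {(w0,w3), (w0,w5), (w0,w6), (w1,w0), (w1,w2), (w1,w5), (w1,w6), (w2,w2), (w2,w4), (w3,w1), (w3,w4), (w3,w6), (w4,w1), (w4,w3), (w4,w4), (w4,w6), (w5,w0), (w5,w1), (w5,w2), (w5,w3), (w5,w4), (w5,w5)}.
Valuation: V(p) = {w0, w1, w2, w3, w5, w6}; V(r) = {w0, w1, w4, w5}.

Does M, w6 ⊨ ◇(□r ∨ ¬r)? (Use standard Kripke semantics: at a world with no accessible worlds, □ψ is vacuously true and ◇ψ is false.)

At w6: no accessible worlds, so ◇(□r ∨ ¬r) is false.

No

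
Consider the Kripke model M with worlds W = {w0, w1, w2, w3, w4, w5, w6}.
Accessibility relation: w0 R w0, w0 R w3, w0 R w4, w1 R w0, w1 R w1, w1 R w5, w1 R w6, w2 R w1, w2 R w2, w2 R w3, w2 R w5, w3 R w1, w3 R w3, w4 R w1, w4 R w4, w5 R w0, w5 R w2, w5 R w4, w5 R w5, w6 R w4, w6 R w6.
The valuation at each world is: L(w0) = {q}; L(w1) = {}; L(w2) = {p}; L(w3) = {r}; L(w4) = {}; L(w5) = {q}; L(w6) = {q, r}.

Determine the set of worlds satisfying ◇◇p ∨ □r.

Let φ = ◇◇p ∨ □r. Evaluate φ at each world:
  w0 (successors {w0, w3, w4}): φ is false.
  w1 (successors {w0, w1, w5, w6}): φ is true.
  w2 (successors {w1, w2, w3, w5}): φ is true.
  w3 (successors {w1, w3}): φ is false.
  w4 (successors {w1, w4}): φ is false.
  w5 (successors {w0, w2, w4, w5}): φ is true.
  w6 (successors {w4, w6}): φ is false.
For instance, at w0:
  At w0: ◇◇p is false, □r is false, so ◇◇p ∨ □r is false.
    At w0: ◇◇p requires ◇p at some successor in {w0, w3, w4}.
      At w0: ◇p is false.
      At w3: ◇p is false.
      At w4: ◇p is false.
    So ◇◇p is false at w0.
    At w0: □r requires r at every successor {w0, w3, w4}.
      r fails at w0, so □r is false at w0.
Satisfying worlds: {w1, w2, w5}

w1, w2, w5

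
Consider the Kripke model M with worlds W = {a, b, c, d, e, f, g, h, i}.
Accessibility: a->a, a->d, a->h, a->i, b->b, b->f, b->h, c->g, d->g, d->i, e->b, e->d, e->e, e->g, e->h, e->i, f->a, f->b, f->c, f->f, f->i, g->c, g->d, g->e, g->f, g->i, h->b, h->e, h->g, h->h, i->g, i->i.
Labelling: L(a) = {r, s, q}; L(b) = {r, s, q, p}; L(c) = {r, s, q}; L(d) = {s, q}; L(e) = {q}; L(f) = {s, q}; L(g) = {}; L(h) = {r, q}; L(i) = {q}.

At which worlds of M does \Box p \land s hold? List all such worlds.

none

Recall that \Box ψ holds at a world iff ψ holds at every accessible world, and \Diamond ψ holds iff ψ holds at some accessible world.
Let φ = \Box p \land s. Evaluate φ at each world:
  a (successors {a, d, h, i}): φ is false.
  b (successors {b, f, h}): φ is false.
  c (successors {g}): φ is false.
  d (successors {g, i}): φ is false.
  e (successors {b, d, e, g, h, i}): φ is false.
  f (successors {a, b, c, f, i}): φ is false.
  g (successors {c, d, e, f, i}): φ is false.
  h (successors {b, e, g, h}): φ is false.
  i (successors {g, i}): φ is false.
For instance, at f:
  At f: \Box p is false, s is true, so \Box p \land s is false.
    At f: \Box p requires p at every successor {a, b, c, f, i}.
      p fails at a, so \Box p is false at f.
Satisfying worlds: none.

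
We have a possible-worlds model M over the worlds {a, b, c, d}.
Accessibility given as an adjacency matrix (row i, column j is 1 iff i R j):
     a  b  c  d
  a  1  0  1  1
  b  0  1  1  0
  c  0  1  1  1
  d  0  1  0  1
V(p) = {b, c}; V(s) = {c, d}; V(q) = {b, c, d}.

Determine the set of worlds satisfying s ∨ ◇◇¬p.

Recall that ◇ψ holds at a world iff ψ holds at some accessible world.
Let φ = s ∨ ◇◇¬p. Evaluate φ at each world:
  a (successors {a, c, d}): φ is true.
  b (successors {b, c}): φ is true.
  c (successors {b, c, d}): φ is true.
  d (successors {b, d}): φ is true.
For instance, at c:
  At c: s is true, ◇◇¬p is true, so s ∨ ◇◇¬p is true.
    At c: ◇◇¬p requires ◇¬p at some successor in {b, c, d}.
      ◇¬p holds at c, so ◇◇¬p is true at c.
Satisfying worlds: {a, b, c, d}

a, b, c, d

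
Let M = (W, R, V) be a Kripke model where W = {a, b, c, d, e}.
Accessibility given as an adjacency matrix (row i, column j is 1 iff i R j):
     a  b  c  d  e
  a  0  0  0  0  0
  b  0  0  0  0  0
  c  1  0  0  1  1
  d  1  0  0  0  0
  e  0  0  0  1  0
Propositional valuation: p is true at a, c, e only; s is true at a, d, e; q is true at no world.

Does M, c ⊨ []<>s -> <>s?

Yes

At c: []<>s is false, <>s is true, so []<>s -> <>s is true.
  At c: []<>s requires <>s at every successor {a, d, e}.
    <>s fails at a, so []<>s is false at c.
      At a: no accessible worlds, so <>s is false.
  At c: <>s requires s at some successor in {a, d, e}.
    s holds at a, so <>s is true at c.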